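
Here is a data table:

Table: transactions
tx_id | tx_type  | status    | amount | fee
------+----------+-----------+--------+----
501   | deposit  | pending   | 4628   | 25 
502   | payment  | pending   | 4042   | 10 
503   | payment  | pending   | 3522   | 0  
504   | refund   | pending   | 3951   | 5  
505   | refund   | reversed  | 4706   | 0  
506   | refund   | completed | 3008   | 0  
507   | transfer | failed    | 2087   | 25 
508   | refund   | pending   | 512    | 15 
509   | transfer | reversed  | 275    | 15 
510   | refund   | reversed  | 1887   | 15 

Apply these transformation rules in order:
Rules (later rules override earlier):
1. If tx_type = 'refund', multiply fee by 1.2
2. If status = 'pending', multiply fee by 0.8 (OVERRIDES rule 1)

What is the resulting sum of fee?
102.0

Step 1: Rule 2 takes priority for records with status = 'pending'
  - 5 records: 55 × 0.8 = 44.0
Step 2: Rule 1 applies to remaining records with tx_type = 'refund'
  - 3 records: 15 × 1.2 = 18.0
Step 3: Other records unchanged: 40
Step 4: Final sum = 44.0 + 18.0 + 40 = 102.0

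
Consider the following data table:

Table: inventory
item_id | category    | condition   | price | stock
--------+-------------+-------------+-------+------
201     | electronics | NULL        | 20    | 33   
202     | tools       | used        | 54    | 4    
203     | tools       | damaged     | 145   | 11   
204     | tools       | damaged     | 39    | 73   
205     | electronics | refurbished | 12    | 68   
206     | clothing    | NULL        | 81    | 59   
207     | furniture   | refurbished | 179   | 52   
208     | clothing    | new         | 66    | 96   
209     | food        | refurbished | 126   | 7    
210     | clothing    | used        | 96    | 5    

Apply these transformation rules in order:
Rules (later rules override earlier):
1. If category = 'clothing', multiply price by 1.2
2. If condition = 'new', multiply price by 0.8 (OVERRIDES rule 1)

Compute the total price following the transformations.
840.2

Step 1: Rule 2 takes priority for records with condition = 'new'
  - 1 records: 66 × 0.8 = 52.8
Step 2: Rule 1 applies to remaining records with category = 'clothing'
  - 2 records: 177 × 1.2 = 212.4
Step 3: Other records unchanged: 575
Step 4: Final sum = 52.8 + 212.4 + 575 = 840.2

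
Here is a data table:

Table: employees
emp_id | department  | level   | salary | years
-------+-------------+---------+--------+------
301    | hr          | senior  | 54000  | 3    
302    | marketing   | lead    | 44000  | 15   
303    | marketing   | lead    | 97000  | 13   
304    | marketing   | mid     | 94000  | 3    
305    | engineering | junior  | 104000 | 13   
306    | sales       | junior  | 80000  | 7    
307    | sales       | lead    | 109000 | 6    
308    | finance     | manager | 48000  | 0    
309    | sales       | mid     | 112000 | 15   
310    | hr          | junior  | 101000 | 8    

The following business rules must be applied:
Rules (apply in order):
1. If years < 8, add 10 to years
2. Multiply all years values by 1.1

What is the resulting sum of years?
146.3

Step 1: Apply Rule 1 - Add 10 to records with years < 8
  - 5 records affected: 19 + (5 × 10) = 69
  - Unaffected records: 64
  - Sum after Rule 1: 133
Step 2: Apply Rule 2 - Multiply all by 1.1
  - 133 × 1.1 = 146.3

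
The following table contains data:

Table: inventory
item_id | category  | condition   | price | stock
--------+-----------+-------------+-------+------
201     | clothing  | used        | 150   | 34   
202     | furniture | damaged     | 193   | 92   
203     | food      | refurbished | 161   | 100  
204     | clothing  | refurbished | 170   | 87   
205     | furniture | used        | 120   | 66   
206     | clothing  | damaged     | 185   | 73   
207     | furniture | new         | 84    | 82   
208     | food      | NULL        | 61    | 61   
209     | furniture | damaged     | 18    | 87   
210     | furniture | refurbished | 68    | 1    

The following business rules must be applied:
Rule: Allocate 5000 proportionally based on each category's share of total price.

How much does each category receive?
clothing: 2086.78, food: 917.36, furniture: 1995.87

Step 1: Calculate total price = 1210
Step 2: Calculate each category's proportion:
  clothing: 505/1210 = 41.74% → 2086.78
  food: 222/1210 = 18.35% → 917.36
  furniture: 483/1210 = 39.92% → 1995.87
Step 3: Verify: sum of allocations ≈ 5000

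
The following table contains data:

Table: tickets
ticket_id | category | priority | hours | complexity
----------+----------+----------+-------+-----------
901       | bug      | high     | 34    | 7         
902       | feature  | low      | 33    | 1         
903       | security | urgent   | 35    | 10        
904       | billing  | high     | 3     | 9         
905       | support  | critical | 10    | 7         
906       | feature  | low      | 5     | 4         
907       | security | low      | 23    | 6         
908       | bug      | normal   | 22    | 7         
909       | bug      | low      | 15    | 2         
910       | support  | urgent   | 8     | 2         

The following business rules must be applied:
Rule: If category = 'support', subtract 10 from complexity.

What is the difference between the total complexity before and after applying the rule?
20

Step 1: Original sum of complexity = 55
Step 2: 2 records have category = 'support'
Step 3: Each affected record changes by -10
Step 4: Total change = 2 × -10 = -20
Step 5: New sum = 55 + -20 = 35
Step 6: Difference = |35 - 55| = 20
        (Sum decreased by 20)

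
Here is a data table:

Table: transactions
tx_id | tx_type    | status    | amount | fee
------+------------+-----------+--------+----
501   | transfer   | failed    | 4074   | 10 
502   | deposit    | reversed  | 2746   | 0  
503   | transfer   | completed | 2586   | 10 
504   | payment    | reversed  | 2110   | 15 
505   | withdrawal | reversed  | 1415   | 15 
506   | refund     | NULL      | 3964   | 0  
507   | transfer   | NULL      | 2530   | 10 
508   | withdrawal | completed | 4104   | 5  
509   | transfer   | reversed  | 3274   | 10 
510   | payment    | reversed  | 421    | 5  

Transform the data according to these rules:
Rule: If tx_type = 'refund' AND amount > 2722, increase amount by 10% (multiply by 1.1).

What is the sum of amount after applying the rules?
27620.4

Step 1: Find records where tx_type = 'refund' AND amount > 2722
Step 2: 1 records match, summing to 3964
Step 3: After multiplier: 3964 × 1.1 = 4360.4
Step 4: Unaffected records sum: 23260
Step 5: Final sum = 4360.4 + 23260 = 27620.4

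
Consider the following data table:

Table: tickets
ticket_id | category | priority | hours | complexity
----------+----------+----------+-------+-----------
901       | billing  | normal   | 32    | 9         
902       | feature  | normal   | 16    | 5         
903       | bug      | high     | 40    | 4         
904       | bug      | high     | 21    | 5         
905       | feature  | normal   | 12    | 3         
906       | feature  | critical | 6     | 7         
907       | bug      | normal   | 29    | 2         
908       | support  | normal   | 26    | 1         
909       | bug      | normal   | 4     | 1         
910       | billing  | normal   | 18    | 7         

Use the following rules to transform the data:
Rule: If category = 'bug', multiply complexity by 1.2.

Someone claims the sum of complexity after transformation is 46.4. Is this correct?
Yes, the result is correct.

Step 1: Calculate the correct sum after transformation
Step 2: Apply multiplier 1.2 to records where category = 'bug'
Step 3: Correct result = 46.4
Step 4: Claimed result = 46.4
Step 5: 46.4 = 46.4 ✓
Conclusion: The claimed result is correct.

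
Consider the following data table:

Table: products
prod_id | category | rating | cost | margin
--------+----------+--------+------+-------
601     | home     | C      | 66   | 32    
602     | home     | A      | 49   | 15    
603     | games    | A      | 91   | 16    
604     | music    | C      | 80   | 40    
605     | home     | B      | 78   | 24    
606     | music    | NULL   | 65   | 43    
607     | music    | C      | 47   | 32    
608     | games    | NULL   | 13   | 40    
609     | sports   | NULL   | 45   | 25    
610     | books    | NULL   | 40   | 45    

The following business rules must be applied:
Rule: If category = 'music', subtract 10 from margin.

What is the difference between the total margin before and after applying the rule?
30

Step 1: Original sum of margin = 312
Step 2: 3 records have category = 'music'
Step 3: Each affected record changes by -10
Step 4: Total change = 3 × -10 = -30
Step 5: New sum = 312 + -30 = 282
Step 6: Difference = |282 - 312| = 30
        (Sum decreased by 30)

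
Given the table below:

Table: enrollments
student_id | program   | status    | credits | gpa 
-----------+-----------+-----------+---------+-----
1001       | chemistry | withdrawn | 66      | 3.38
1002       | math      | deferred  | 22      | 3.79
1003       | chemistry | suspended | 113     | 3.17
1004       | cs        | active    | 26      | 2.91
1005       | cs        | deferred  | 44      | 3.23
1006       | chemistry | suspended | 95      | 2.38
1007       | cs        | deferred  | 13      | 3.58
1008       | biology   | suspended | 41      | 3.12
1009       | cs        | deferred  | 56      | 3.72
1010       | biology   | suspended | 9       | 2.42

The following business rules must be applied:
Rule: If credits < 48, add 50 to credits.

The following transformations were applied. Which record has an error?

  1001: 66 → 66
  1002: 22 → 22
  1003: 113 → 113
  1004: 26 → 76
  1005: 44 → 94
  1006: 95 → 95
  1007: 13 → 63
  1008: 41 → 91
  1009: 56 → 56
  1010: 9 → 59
Record 1002 has an error. The correct transformed value should be 72, not 22.

Step 1: Check each record against the rule
Step 2: Record 1002 has credits = 22
Step 3: Since 22 < 48, the bonus should have been applied
Step 4: Correct value = 72, but claimed value = 22
Conclusion: Record 1002 has the error.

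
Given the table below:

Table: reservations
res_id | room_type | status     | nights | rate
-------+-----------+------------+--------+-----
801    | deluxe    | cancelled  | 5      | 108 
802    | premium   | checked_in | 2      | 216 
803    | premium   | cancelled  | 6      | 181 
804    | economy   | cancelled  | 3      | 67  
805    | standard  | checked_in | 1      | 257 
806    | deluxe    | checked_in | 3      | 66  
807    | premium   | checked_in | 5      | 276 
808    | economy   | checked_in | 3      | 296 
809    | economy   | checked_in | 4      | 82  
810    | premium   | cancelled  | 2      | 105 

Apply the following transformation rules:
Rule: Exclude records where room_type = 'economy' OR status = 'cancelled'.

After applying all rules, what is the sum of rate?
815

Step 1: Find records where room_type = 'economy' OR status = 'cancelled'
Step 2: 6 records match, summing to 839
Step 3: Original sum: 1654
Step 4: Remaining sum = 1654 - 839 = 815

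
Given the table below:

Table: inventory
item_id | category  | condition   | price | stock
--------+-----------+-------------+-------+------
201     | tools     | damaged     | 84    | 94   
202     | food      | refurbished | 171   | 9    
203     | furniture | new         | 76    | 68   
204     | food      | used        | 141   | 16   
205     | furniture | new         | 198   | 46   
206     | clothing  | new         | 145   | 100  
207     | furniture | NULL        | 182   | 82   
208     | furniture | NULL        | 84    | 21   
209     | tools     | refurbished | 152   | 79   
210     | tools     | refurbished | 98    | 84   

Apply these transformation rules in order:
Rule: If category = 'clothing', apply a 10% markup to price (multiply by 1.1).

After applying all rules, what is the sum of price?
1345.5

Step 1: Records with category = 'clothing' have total price = 145
Step 2: Apply multiplier: 145 × 1.1 = 159.5
Step 3: Other records total: 1186
Step 4: Final sum = 159.5 + 1186 = 1345.5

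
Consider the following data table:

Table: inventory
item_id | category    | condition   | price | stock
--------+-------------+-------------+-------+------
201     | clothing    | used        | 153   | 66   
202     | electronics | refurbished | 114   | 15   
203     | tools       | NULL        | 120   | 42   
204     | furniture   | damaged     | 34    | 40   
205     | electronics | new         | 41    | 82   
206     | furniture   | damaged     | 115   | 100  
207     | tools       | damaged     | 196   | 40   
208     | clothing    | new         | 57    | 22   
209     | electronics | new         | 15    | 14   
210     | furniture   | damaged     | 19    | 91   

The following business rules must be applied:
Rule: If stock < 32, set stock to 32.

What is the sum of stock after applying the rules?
557

Step 1: 3 records have stock < 32
Step 2: These records originally summed to 51
Step 3: After setting to minimum: 3 × 32 = 96
Step 4: Unaffected records sum: 461
Step 5: Final sum = 96 + 461 = 557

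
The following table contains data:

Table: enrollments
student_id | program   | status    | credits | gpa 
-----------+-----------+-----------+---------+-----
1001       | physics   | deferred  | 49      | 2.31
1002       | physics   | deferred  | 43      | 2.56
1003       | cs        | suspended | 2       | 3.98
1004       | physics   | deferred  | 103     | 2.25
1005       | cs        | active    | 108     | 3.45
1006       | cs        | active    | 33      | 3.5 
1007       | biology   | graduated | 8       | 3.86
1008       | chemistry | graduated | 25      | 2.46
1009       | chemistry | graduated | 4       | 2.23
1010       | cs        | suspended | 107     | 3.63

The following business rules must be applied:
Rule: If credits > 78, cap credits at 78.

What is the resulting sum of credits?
398

Step 1: 3 records have credits > 78
Step 2: These records originally summed to 318
Step 3: After capping: 3 × 78 = 234
Step 4: Unaffected records sum: 164
Step 5: Final sum = 234 + 164 = 398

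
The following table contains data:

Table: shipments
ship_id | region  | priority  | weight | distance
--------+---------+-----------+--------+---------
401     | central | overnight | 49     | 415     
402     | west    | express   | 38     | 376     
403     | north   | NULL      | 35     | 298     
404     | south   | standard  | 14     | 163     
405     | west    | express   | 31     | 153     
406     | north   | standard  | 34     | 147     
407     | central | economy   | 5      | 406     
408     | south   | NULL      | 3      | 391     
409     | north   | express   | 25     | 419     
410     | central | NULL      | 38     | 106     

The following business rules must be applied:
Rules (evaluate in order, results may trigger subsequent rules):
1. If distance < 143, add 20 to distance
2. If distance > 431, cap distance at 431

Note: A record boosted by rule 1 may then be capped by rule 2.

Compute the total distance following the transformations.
2894

Step 1: Apply rule 1 to records with distance < 143
  - 1 records get bonus of 20
  - Of these, 0 records then exceed 431 and get capped
Step 2: Apply rule 2 to records with distance > 431
  - 0 records (original) are capped
Step 3: Calculate final sum = 2894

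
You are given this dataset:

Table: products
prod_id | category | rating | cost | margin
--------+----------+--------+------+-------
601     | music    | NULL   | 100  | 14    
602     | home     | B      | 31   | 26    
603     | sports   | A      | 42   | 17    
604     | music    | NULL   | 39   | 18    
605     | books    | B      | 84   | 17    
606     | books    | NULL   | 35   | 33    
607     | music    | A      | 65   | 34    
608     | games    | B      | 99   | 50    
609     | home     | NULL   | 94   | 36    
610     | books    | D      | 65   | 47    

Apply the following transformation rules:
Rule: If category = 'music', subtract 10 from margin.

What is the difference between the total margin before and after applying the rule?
30

Step 1: Original sum of margin = 292
Step 2: 3 records have category = 'music'
Step 3: Each affected record changes by -10
Step 4: Total change = 3 × -10 = -30
Step 5: New sum = 292 + -30 = 262
Step 6: Difference = |262 - 292| = 30
        (Sum decreased by 30)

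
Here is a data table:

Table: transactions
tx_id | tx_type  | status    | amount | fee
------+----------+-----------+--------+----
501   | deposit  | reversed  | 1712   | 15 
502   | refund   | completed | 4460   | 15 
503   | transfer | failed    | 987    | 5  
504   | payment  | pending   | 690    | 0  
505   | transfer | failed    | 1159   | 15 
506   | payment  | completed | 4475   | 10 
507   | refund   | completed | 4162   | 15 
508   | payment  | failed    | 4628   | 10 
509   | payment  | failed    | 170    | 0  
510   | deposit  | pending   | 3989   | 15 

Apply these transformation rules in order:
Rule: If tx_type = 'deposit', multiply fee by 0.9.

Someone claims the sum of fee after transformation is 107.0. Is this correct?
No, the correct result is 97.0.

Step 1: Calculate the correct sum after transformation
Step 2: Apply multiplier 0.9 to records where tx_type = 'deposit'
Step 3: Correct result = 97.0
Step 4: Claimed result = 107.0
Step 5: 97.0 ≠ 107.0
Conclusion: The claimed result is incorrect. The correct answer is 97.0.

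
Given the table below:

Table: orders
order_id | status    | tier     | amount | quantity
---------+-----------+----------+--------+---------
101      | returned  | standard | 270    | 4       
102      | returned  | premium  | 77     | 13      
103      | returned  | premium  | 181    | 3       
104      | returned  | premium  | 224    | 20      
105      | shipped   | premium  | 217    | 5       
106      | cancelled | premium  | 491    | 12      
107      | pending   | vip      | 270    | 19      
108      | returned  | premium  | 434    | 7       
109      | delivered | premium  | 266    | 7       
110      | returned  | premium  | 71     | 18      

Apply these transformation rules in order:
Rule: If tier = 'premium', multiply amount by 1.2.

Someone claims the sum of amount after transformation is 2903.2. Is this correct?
No, the correct result is 2893.2.

Step 1: Calculate the correct sum after transformation
Step 2: Apply multiplier 1.2 to records where tier = 'premium'
Step 3: Correct result = 2893.2
Step 4: Claimed result = 2903.2
Step 5: 2893.2 ≠ 2903.2
Conclusion: The claimed result is incorrect. The correct answer is 2893.2.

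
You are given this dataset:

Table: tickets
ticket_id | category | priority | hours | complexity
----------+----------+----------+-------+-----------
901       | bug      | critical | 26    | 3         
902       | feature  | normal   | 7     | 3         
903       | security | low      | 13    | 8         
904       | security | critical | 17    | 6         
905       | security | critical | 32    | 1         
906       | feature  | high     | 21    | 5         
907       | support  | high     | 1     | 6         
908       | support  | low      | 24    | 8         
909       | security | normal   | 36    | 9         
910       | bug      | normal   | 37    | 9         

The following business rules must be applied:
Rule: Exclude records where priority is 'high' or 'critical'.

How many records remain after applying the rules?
5

Step 1: Count records to exclude
  - 2 (high) + 3 (critical) = 5 records
Step 2: Total records: 10
Step 3: Remaining = 10 - 5 = 5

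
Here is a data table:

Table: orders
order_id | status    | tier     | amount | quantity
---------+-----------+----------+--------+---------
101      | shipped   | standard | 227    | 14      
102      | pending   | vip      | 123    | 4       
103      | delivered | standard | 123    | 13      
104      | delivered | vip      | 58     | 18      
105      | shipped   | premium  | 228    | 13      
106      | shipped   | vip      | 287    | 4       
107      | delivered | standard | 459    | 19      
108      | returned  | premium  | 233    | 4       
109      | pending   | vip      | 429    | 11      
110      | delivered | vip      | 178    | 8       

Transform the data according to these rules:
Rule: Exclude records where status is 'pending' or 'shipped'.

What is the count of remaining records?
5

Step 1: Count records to exclude
  - 2 (pending) + 3 (shipped) = 5 records
Step 2: Total records: 10
Step 3: Remaining = 10 - 5 = 5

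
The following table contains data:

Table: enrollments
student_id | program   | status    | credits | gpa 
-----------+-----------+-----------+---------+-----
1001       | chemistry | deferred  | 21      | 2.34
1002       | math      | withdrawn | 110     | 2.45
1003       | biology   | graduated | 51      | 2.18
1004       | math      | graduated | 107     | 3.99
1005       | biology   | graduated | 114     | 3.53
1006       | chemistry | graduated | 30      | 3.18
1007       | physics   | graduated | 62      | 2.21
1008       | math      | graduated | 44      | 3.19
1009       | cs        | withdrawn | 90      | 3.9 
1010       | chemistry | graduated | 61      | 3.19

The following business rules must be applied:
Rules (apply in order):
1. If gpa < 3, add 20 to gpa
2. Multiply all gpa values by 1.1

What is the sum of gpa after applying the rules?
121.18

Step 1: Apply Rule 1 - Add 20 to records with gpa < 3
  - 4 records affected: 9.18 + (4 × 20) = 89.18
  - Unaffected records: 20.98
  - Sum after Rule 1: 110.16
Step 2: Apply Rule 2 - Multiply all by 1.1
  - 110.16 × 1.1 = 121.18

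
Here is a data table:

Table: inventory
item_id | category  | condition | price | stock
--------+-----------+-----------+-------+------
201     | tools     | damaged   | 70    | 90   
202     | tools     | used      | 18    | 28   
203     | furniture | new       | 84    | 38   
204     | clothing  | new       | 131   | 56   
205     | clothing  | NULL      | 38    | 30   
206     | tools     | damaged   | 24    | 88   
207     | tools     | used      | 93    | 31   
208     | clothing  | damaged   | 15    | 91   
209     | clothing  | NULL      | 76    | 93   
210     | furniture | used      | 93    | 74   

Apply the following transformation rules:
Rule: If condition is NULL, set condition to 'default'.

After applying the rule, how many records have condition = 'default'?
2

Step 1: Count records where condition IS NULL
Step 2: Found 2 records with NULL condition
Step 3: These records will have condition set to 'default'
Step 4: Records already having condition = 'default': 0
Step 5: Answer: 2 + 0 = 2 records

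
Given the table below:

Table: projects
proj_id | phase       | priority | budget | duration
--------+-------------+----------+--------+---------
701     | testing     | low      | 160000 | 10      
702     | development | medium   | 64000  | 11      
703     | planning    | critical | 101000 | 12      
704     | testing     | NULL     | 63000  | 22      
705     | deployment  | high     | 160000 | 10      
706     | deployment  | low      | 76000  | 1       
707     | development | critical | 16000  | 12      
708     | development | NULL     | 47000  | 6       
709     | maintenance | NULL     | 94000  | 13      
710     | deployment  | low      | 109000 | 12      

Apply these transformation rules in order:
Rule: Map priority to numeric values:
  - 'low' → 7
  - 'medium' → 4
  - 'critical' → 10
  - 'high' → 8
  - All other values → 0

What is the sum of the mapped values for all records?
53

Step 1: Apply mapping to each record
Step 2: Count by status:
  'low': 3 records × 7 = 21
  'medium': 1 records × 4 = 4
  'critical': 2 records × 10 = 20
  'high': 1 records × 8 = 8
Step 3: Sum all mapped values = 53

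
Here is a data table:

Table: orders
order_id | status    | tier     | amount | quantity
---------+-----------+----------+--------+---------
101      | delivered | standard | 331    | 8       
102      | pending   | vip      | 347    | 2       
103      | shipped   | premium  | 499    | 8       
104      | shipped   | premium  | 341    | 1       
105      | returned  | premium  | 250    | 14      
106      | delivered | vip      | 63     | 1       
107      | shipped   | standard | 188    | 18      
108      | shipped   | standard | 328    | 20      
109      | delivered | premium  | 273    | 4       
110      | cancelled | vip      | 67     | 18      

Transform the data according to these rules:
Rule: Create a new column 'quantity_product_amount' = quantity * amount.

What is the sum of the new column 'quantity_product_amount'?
23480

Step 1: For each record, compute quantity * amount
Example calculations:
  8 * 331 = 2648
  2 * 347 = 694
  8 * 499 = 3992
  ...
Step 2: Sum all derived values
Step 3: Total = 23480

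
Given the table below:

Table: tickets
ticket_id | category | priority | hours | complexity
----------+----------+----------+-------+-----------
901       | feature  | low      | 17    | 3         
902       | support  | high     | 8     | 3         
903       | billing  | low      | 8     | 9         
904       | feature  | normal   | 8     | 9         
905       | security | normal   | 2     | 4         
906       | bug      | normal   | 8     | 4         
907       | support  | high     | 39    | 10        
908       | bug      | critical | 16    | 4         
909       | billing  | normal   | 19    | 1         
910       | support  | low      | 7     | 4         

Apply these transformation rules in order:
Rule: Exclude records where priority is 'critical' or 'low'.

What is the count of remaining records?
6

Step 1: Count records to exclude
  - 1 (critical) + 3 (low) = 4 records
Step 2: Total records: 10
Step 3: Remaining = 10 - 4 = 6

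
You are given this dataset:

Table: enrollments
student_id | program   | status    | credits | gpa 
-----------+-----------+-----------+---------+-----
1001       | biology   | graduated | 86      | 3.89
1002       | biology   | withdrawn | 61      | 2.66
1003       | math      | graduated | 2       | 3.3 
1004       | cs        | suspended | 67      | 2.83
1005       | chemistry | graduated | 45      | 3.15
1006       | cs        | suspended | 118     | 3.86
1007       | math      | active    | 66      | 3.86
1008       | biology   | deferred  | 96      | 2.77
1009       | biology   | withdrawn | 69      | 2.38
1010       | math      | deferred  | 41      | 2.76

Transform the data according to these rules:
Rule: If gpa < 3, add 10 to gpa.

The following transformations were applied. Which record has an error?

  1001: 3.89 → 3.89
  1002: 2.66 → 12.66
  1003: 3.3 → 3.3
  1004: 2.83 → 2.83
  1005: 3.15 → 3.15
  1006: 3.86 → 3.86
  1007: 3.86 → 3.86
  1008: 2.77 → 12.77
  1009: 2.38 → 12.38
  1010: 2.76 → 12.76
Record 1004 has an error. The correct transformed value should be 12.83, not 2.83.

Step 1: Check each record against the rule
Step 2: Record 1004 has gpa = 2.83
Step 3: Since 2.83 < 3, the bonus should have been applied
Step 4: Correct value = 12.83, but claimed value = 2.83
Conclusion: Record 1004 has the error.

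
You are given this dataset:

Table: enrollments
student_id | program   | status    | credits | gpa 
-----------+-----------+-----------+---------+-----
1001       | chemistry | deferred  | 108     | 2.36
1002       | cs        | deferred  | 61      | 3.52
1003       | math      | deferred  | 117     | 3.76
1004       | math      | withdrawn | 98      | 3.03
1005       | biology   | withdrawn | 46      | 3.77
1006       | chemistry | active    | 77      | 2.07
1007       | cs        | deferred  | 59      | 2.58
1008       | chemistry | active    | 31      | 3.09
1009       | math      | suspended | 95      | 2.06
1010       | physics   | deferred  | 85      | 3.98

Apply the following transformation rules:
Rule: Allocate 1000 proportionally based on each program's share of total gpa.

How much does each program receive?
biology: 124.75, chemistry: 248.84, cs: 201.85, math: 292.85, physics: 131.7

Step 1: Calculate total gpa = 30.22
Step 2: Calculate each program's proportion:
  biology: 3.77/30.22 = 12.48% → 124.75
  chemistry: 7.52/30.22 = 24.88% → 248.84
  cs: 6.1/30.22 = 20.19% → 201.85
  math: 8.85/30.22 = 29.29% → 292.85
  physics: 3.98/30.22 = 13.17% → 131.7
Step 3: Verify: sum of allocations ≈ 1000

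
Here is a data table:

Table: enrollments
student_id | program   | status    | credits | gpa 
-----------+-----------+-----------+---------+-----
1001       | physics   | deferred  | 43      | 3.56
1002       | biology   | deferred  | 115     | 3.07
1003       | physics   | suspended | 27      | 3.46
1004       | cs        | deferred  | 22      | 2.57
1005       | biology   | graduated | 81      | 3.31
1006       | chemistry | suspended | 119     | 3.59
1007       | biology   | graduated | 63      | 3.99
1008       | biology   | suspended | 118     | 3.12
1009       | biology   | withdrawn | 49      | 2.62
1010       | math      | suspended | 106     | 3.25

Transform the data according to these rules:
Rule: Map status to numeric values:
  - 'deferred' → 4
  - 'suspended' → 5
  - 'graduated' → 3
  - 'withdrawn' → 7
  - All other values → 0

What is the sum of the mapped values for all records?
45

Step 1: Apply mapping to each record
Step 2: Count by status:
  'deferred': 3 records × 4 = 12
  'suspended': 4 records × 5 = 20
  'graduated': 2 records × 3 = 6
  'withdrawn': 1 records × 7 = 7
Step 3: Sum all mapped values = 45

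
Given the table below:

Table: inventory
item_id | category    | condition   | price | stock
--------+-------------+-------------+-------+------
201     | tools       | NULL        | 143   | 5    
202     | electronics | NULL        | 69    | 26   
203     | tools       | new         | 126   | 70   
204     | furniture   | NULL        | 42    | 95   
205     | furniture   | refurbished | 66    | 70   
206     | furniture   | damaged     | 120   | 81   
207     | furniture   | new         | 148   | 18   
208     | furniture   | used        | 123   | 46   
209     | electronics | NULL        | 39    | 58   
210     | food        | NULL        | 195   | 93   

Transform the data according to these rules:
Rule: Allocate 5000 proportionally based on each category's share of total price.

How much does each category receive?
electronics: 504.2, food: 910.36, furniture: 2329.6, tools: 1255.84

Step 1: Calculate total price = 1071
Step 2: Calculate each category's proportion:
  electronics: 108/1071 = 10.08% → 504.2
  food: 195/1071 = 18.21% → 910.36
  furniture: 499/1071 = 46.59% → 2329.6
  tools: 269/1071 = 25.12% → 1255.84
Step 3: Verify: sum of allocations ≈ 5000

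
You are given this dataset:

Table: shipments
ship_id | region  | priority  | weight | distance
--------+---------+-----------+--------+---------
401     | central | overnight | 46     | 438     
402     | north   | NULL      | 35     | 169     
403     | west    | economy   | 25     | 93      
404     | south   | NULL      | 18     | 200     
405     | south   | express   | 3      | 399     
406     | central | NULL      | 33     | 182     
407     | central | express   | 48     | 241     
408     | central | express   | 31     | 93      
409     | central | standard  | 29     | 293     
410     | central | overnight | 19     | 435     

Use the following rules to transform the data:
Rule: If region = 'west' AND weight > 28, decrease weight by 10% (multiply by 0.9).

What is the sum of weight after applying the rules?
287

Step 1: Find records where region = 'west' AND weight > 28
Step 2: 0 records match, summing to 0
Step 3: After multiplier: 0 × 0.9 = 0.0
Step 4: Unaffected records sum: 287
Step 5: Final sum = 0.0 + 287 = 287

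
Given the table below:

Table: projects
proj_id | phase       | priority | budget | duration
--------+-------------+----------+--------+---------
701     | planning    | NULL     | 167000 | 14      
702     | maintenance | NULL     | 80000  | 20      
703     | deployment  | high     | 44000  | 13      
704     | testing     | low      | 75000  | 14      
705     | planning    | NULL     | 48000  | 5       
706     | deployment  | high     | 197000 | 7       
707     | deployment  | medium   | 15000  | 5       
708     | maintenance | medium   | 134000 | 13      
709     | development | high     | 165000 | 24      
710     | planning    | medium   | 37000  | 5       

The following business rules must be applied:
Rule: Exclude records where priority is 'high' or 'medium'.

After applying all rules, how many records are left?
4

Step 1: Count records to exclude
  - 3 (high) + 3 (medium) = 6 records
Step 2: Total records: 10
Step 3: Remaining = 10 - 6 = 4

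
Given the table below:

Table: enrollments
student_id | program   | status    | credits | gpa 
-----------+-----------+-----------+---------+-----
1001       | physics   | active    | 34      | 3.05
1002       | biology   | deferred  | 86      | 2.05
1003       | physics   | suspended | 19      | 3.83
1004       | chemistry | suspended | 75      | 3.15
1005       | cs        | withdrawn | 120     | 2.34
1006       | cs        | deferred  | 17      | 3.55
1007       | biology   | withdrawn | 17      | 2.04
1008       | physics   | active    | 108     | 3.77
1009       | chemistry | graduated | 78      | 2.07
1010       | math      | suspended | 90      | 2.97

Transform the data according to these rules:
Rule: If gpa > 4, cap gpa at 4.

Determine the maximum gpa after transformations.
3.83

Step 1: Original maximum gpa = 3.83
Step 2: Check cap of 4 against maximum
Step 3: No records exceed the cap (max 3.83 <= cap 4), so no capping applies
Step 4: Maximum after transformation = 3.83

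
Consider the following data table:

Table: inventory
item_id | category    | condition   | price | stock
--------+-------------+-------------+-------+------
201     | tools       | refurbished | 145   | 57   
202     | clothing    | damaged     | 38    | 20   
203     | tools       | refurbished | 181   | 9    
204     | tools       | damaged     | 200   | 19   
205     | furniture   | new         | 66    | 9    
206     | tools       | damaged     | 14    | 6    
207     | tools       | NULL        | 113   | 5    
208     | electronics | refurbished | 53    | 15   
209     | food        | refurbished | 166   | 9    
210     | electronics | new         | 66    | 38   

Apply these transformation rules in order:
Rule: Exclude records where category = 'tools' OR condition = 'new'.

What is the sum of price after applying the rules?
257

Step 1: Find records where category = 'tools' OR condition = 'new'
Step 2: 7 records match, summing to 785
Step 3: Original sum: 1042
Step 4: Remaining sum = 1042 - 785 = 257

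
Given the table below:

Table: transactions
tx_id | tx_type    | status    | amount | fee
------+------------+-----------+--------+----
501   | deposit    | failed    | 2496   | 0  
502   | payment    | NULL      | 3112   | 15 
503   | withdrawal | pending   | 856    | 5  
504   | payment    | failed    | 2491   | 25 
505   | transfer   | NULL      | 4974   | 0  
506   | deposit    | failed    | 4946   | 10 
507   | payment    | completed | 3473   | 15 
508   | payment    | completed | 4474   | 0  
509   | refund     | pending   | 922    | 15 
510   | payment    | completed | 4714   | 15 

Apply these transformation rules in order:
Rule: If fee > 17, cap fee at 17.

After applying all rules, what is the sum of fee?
92

Step 1: 1 records have fee > 17
Step 2: These records originally summed to 25
Step 3: After capping: 1 × 17 = 17
Step 4: Unaffected records sum: 75
Step 5: Final sum = 17 + 75 = 92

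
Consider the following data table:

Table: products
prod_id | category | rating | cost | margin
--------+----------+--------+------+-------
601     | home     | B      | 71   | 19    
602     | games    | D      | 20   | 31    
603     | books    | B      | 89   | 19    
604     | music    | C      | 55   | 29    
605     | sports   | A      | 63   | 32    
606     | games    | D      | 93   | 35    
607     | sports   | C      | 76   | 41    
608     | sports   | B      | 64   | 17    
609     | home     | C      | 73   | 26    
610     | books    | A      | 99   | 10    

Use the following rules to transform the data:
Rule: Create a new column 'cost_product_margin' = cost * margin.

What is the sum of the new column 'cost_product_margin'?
17618

Step 1: For each record, compute cost * margin
Example calculations:
  71 * 19 = 1349
  20 * 31 = 620
  89 * 19 = 1691
  ...
Step 2: Sum all derived values
Step 3: Total = 17618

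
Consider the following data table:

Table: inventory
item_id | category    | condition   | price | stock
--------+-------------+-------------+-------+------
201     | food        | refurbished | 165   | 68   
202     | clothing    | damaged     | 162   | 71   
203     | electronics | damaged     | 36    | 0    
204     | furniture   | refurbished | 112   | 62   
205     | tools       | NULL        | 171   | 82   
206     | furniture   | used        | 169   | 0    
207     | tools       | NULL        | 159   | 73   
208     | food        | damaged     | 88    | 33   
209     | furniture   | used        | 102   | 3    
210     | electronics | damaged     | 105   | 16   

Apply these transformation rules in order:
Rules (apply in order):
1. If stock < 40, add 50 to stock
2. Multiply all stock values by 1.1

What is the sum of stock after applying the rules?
723.8

Step 1: Apply Rule 1 - Add 50 to records with stock < 40
  - 5 records affected: 52 + (5 × 50) = 302
  - Unaffected records: 356
  - Sum after Rule 1: 658
Step 2: Apply Rule 2 - Multiply all by 1.1
  - 658 × 1.1 = 723.8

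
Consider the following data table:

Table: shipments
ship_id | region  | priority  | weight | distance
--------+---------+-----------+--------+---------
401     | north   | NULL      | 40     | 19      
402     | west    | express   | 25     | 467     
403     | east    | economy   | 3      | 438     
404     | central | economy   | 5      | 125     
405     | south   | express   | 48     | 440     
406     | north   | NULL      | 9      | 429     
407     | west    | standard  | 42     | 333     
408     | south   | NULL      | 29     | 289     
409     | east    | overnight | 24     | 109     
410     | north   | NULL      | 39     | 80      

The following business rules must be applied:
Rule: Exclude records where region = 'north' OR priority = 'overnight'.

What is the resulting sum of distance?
2092

Step 1: Find records where region = 'north' OR priority = 'overnight'
Step 2: 4 records match, summing to 637
Step 3: Original sum: 2729
Step 4: Remaining sum = 2729 - 637 = 2092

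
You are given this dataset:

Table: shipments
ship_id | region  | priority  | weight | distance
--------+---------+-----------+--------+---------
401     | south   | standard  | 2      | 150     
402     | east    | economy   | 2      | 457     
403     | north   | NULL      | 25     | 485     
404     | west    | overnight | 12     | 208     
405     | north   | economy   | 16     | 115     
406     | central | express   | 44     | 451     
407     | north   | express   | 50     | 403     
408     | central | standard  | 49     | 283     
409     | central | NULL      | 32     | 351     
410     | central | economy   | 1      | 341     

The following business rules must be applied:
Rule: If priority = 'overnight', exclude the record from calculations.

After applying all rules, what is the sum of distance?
3036

Step 1: Identify records where priority = 'overnight'
Step 2: The excluded records sum to 208
Step 3: Original total distance = 3244
Step 4: Remaining total = 3244 - 208 = 3036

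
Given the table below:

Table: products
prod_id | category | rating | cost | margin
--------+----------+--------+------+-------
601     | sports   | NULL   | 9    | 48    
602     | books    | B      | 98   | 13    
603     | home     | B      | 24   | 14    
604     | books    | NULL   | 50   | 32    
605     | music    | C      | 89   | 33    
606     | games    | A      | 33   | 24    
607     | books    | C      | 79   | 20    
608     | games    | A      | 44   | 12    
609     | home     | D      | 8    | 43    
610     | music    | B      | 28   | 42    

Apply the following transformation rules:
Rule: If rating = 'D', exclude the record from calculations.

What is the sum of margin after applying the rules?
238

Step 1: Identify records where rating = 'D'
Step 2: The excluded records sum to 43
Step 3: Original total margin = 281
Step 4: Remaining total = 281 - 43 = 238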